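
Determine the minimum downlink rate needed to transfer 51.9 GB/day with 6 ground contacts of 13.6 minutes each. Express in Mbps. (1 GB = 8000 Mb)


total contact time = 6 * 13.6 * 60 = 4896.0000 s
data = 51.9 GB = 415200.0000 Mb
rate = 415200.0000 / 4896.0000 = 84.8039 Mbps

84.8039 Mbps


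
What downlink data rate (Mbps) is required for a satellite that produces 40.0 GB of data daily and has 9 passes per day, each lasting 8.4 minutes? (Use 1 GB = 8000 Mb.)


total contact time = 9 * 8.4 * 60 = 4536.0000 s
data = 40.0 GB = 320000.0000 Mb
rate = 320000.0000 / 4536.0000 = 70.5467 Mbps

70.5467 Mbps


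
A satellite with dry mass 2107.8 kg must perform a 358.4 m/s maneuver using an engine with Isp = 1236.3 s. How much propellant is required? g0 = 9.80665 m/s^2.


ve = Isp * g0 = 1236.3 * 9.80665 = 12123.961395 m/s
mass ratio = exp(dv/ve) = exp(358.4/12123.961395) = 1.03000257
m_prop = m_dry * (mr - 1) = 2107.8 * (1.03000257 - 1)
m_prop = 63.2394 kg

63.2394 kg


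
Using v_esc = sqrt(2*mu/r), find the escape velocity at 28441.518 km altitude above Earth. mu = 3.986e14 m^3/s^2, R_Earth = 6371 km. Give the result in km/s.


r = 6371.0 + 28441.518 = 34812.5180 km = 3.4812518e+07 m
v_esc = sqrt(2*mu/r) = sqrt(2*3.986e14 / 3.4812518e+07)
v_esc = 4785.3744 m/s = 4.7854 km/s

4.7854 km/s


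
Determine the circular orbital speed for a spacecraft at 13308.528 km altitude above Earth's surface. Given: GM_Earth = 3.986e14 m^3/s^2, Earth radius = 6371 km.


r = R_E + alt = 6371.0 + 13308.528 = 19679.5280 km = 1.9679528e+07 m
v = sqrt(mu/r) = sqrt(3.986e14 / 1.9679528e+07) = 4500.5056 m/s = 4.5005 km/s

4.5005 km/s


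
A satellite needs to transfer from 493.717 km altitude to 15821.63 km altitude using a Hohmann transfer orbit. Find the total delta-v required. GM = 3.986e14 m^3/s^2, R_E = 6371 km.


r1 = 6864.7170 km = 6.864717e+06 m
r2 = 22192.6300 km = 2.219263e+07 m
dv1 = sqrt(mu/r1)*(sqrt(2*r2/(r1+r2)) - 1) = 1797.7428 m/s
dv2 = sqrt(mu/r2)*(1 - sqrt(2*r1/(r1+r2))) = 1324.8840 m/s
total dv = |dv1| + |dv2| = 1797.7428 + 1324.8840 = 3122.6268 m/s = 3.1226 km/s

3.1226 km/s


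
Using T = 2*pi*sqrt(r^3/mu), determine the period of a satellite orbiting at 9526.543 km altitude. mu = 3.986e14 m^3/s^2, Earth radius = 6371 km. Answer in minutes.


r = 15897.5430 km = 1.5897543e+07 m
T = 2*pi*sqrt(r^3/mu) = 2*pi*sqrt(4.0178158e+21 / 3.986e14)
T = 19948.3157 s = 332.4719 min

332.4719 minutes


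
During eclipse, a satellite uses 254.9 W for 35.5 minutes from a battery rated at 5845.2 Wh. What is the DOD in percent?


E_used = P * t / 60 = 254.9 * 35.5 / 60 = 150.8158 Wh
DOD = E_used / E_total * 100 = 150.8158 / 5845.2 * 100
DOD = 2.5802 %

2.5802 %


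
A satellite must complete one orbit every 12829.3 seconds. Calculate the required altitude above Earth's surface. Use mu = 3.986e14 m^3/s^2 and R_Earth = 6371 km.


T = 12829.3 s
r = (mu*T^2/(4*pi^2))^(1/3) = (3.986e14 * 12829.3^2 / (4*pi^2))^(1/3)
r = 1.1844803e+07 m = 11844.8026 km
alt = r - R_E = 11844.8026 - 6371 = 5473.8026 km

5473.8026 km


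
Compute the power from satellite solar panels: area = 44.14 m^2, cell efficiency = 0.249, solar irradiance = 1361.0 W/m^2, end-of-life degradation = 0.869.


P = area * eta * S * degradation
P = 44.14 * 0.249 * 1361.0 * 0.869
P = 12998.9890 W

12998.9890 W


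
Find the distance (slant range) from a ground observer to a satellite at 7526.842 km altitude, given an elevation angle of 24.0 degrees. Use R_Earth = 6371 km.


h = 7526.842 km, el = 24.0 deg
d = -R_E*sin(el) + sqrt((R_E*sin(el))^2 + 2*R_E*h + h^2)
d = -6371.0000*sin(0.418879) + sqrt((6371.0000*0.4067366)^2 + 2*6371.0000*7526.842 + 7526.842^2)
d = 10029.1129 km

10029.1129 km


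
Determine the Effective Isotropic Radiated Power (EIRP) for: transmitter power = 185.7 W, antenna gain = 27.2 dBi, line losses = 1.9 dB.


Pt = 185.7 W = 22.6881 dBW
EIRP = Pt_dBW + Gt - losses = 22.6881 + 27.2 - 1.9 = 47.9881 dBW

47.9881 dBW


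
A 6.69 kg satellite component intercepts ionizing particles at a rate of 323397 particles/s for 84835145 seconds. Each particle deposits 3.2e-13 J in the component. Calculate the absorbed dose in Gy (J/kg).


Total energy deposited = rate * time * E_per
  = 323397 * 84835145 * 3.2e-13 = 8.7793 J
Dose = E_total / mass = 8.7793 / 6.69
Dose = 1.3123 Gy

1.3123 Gy


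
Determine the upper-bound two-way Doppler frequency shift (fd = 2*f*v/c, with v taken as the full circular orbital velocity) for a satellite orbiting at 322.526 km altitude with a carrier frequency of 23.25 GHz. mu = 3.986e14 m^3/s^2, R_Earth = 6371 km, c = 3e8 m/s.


r = 6.693526e+06 m
v = sqrt(mu/r) = 7716.8697 m/s (worst-case radial velocity)
f = 23.25 GHz = 2.325e+10 Hz
fd = 2*f*v/c = 2*2.325e+10*7716.8697/3.0e+08
fd = 1.1961148e+06 Hz

1.1961e+06 Hz


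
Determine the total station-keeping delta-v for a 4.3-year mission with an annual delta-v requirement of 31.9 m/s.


dV = rate * years = 31.9 * 4.3
dV = 137.1700 m/s

137.1700 m/s


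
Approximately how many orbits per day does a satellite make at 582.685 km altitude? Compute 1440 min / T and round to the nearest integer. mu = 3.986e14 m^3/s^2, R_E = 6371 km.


r = 6.953685e+06 m
T = 2*pi*sqrt(r^3/mu) = 5770.7697 s = 96.1795 min
revs/day = 1440 / 96.1795 = 14.9720
Rounded: 15 revolutions per day

15 revolutions per day


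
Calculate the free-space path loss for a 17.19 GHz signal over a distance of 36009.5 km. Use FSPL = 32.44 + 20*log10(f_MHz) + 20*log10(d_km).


f = 17.19 GHz = 17190.0000 MHz
d = 36009.5 km
FSPL = 32.44 + 20*log10(17190.0000) + 20*log10(36009.5)
FSPL = 32.44 + 84.7055 + 91.1283
FSPL = 208.2739 dB

208.2739 dB


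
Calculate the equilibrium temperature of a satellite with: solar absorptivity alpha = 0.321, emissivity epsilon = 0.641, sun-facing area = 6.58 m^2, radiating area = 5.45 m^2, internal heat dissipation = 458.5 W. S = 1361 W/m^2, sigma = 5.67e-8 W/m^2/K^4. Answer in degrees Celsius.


Numerator = alpha*S*A_sun + Q_int = 0.321*1361*6.58 + 458.5 = 3333.1770 W
Denominator = eps*sigma*A_rad = 0.641*5.67e-8*5.45 = 1.9807862e-07 W/K^4
T^4 = 1.6827546e+10 K^4
T = 360.1681 K = 87.0181 C

87.0181 degrees Celsius


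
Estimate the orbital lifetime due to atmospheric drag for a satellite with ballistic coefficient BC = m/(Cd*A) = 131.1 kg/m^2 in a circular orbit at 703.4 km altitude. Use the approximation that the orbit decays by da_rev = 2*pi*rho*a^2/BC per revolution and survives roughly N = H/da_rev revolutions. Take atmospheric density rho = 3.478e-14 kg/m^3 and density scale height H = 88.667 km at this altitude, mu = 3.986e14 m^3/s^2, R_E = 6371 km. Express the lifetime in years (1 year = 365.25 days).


a = R_E + alt = 7074.4000 km = 7.0744e+06 m
da_rev = 2*pi*rho*a^2/BC = 2*pi*3.478e-14*(7.0744e+06)^2/131.1 = 0.0834230336 m per revolution
N = H/da_rev = 88667.0000 m / 0.0834230336 m = 1.0628599e+06 revolutions
P = 2*pi*sqrt(a^3/mu) = 5921.6896 s
lifetime = N*P = 1.0628599e+06 * 5921.6896 = 6.2939266e+09 s = 72846.3730 days
years = 72846.3730 / 365.25 = 199.4425 years

199.4425 years


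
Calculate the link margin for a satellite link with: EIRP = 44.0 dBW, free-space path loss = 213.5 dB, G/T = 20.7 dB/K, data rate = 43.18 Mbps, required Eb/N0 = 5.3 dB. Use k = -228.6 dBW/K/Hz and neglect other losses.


C/N0 = EIRP - FSPL + G/T - k = 44.0 - 213.5 + 20.7 - (-228.6)
C/N0 = 79.8000 dB-Hz
R_b = 43.18 Mbps = 4.318e+07 bps -> 10*log10(R_b) = 76.3528 dB-Hz
Eb/N0 = C/N0 - 10*log10(R_b) = 79.8000 - 76.3528 = 3.4472 dB
Margin = Eb/N0 - Eb/N0_req = 3.4472 - 5.3 = -1.8528 dB (negative margin: link does not close)

-1.8528 dB


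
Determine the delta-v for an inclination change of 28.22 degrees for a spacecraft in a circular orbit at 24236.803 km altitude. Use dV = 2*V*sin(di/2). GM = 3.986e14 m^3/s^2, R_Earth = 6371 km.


r = 30607.8030 km = 3.0607803e+07 m
V = sqrt(mu/r) = 3608.7149 m/s
di = 28.22 deg = 0.4925319 rad
dV = 2*V*sin(di/2) = 2*3608.7149*sin(0.246266)
dV = 1759.4959 m/s = 1.7595 km/s

1.7595 km/s


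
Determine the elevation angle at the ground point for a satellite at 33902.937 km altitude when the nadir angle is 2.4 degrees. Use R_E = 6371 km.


r = R_E + alt = 40273.9370 km
Law of sines in the satellite / Earth-center / ground-point triangle:
  sin(nadir)/R_E = sin(90 + el)/r  =>  cos(el) = (r/R_E)*sin(nadir)
cos(el) = (40273.9370 / 6371.0000) * sin(2.4 deg) = 0.2647147
el = arccos(0.2647147) = 74.6500 deg
(Earth-central angle = 90 - nadir - el = 12.9500 deg)

74.6500 degrees


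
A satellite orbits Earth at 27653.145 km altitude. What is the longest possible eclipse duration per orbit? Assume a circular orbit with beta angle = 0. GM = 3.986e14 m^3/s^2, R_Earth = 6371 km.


r = 34024.1450 km
T = 1040.9762 min
Eclipse fraction = arcsin(R_E/r)/pi = arcsin(6371.0000/34024.1450)/pi
= arcsin(0.1872494)/pi = 0.05995725
Eclipse duration = 0.05995725 * 1040.9762 = 62.4141 min

62.4141 minutes


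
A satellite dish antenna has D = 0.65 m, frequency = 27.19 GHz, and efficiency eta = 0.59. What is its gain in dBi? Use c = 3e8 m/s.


lambda = c/f = 3e8 / 2.719e+10 = 0.01103347 m
G = eta*(pi*D/lambda)^2 = 0.59*(pi*0.65/0.01103347)^2
G = 20209.4445 (linear)
G = 10*log10(20209.4445) = 43.0555 dBi

43.0555 dBi


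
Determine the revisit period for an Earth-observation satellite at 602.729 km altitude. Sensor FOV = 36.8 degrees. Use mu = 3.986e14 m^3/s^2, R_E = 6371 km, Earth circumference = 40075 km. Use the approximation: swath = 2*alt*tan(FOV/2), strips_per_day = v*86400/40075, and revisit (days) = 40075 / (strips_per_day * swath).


swath = 2*602.729*tan(0.3211406) = 401.0025 km
v = sqrt(mu/r) = 7560.2493 m/s = 7.5602 km/s
strips/day = v*86400/40075 = 7.5602*86400/40075 = 16.2996
coverage/day = strips * swath = 16.2996 * 401.0025 = 6536.1711 km
revisit = 40075 / 6536.1711 = 6.1313 days

6.1313 days


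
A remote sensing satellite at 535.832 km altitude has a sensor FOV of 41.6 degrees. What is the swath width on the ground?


FOV = 41.6 deg = 0.726057 rad
swath = 2 * alt * tan(FOV/2) = 2 * 535.832 * tan(0.3630285)
swath = 2 * 535.832 * 0.3798644
swath = 407.0870 km

407.0870 km


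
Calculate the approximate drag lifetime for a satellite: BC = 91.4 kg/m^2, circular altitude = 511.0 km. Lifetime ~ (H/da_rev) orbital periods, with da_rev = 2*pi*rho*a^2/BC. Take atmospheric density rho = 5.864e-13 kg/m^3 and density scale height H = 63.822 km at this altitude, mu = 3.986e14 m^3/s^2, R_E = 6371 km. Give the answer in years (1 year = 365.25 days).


a = R_E + alt = 6882.0000 km = 6.882e+06 m
da_rev = 2*pi*rho*a^2/BC = 2*pi*5.864e-13*(6.882e+06)^2/91.4 = 1.909224 m per revolution
N = H/da_rev = 63822.0000 m / 1.909224 m = 33428.2344 revolutions
P = 2*pi*sqrt(a^3/mu) = 5681.7644 s
lifetime = N*P = 33428.2344 * 5681.7644 = 1.8993135e+08 s = 2198.2796 days
years = 2198.2796 / 365.25 = 6.0186 years

6.0186 years


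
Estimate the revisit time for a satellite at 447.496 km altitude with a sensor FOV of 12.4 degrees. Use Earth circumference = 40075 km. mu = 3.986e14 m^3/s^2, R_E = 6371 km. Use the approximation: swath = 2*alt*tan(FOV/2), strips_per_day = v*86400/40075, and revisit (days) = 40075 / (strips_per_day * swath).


swath = 2*447.496*tan(0.1082104) = 97.2272 km
v = sqrt(mu/r) = 7645.8250 m/s = 7.6458 km/s
strips/day = v*86400/40075 = 7.6458*86400/40075 = 16.4841
coverage/day = strips * swath = 16.4841 * 97.2272 = 1602.7011 km
revisit = 40075 / 1602.7011 = 25.0047 days

25.0047 days


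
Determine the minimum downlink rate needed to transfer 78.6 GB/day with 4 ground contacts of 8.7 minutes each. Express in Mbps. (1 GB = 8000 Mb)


total contact time = 4 * 8.7 * 60 = 2088.0000 s
data = 78.6 GB = 628800.0000 Mb
rate = 628800.0000 / 2088.0000 = 301.1494 Mbps

301.1494 Mbps


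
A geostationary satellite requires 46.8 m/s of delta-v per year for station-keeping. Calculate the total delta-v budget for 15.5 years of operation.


dV = rate * years = 46.8 * 15.5
dV = 725.4000 m/s

725.4000 m/s


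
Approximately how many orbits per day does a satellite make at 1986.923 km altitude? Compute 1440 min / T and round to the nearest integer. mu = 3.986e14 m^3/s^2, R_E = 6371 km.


r = 8.357923e+06 m
T = 2*pi*sqrt(r^3/mu) = 7604.2917 s = 126.7382 min
revs/day = 1440 / 126.7382 = 11.3620
Rounded: 11 revolutions per day

11 revolutions per day


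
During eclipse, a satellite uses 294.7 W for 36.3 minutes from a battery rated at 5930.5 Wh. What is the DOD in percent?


E_used = P * t / 60 = 294.7 * 36.3 / 60 = 178.2935 Wh
DOD = E_used / E_total * 100 = 178.2935 / 5930.5 * 100
DOD = 3.0064 %

3.0064 %


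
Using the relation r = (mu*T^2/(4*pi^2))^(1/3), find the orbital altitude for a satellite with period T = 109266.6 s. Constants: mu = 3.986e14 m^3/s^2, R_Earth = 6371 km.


T = 109266.6 s
r = (mu*T^2/(4*pi^2))^(1/3) = (3.986e14 * 109266.6^2 / (4*pi^2))^(1/3)
r = 4.9398922e+07 m = 49398.9221 km
alt = r - R_E = 49398.9221 - 6371 = 43027.9221 km

43027.9221 km


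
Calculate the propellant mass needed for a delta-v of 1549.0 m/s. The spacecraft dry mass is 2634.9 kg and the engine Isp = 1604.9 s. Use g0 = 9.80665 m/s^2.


ve = Isp * g0 = 1604.9 * 9.80665 = 15738.692585 m/s
mass ratio = exp(dv/ve) = exp(1549.0/15738.692585) = 1.10342598
m_prop = m_dry * (mr - 1) = 2634.9 * (1.10342598 - 1)
m_prop = 272.5171 kg

272.5171 kg


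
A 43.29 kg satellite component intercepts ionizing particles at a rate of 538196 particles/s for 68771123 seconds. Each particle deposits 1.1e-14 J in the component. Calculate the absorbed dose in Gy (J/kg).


Total energy deposited = rate * time * E_per
  = 538196 * 68771123 * 1.1e-14 = 0.4071358 J
Dose = E_total / mass = 0.4071358 / 43.29
Dose = 0.009404846 Gy

0.0094 Gy


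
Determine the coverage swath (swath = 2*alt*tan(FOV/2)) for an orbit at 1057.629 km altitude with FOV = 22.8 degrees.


FOV = 22.8 deg = 0.3979351 rad
swath = 2 * alt * tan(FOV/2) = 2 * 1057.629 * tan(0.1989675)
swath = 2 * 1057.629 * 0.2016354
swath = 426.5108 km

426.5108 km


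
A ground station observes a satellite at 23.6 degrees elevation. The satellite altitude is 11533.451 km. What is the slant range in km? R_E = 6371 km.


h = 11533.451 km, el = 23.6 deg
d = -R_E*sin(el) + sqrt((R_E*sin(el))^2 + 2*R_E*h + h^2)
d = -6371.0000*sin(0.4118977) + sqrt((6371.0000*0.400349)^2 + 2*6371.0000*11533.451 + 11533.451^2)
d = 14375.2561 km

14375.2561 km


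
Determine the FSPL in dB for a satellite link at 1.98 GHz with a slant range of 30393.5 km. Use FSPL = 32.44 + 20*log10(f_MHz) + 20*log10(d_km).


f = 1.98 GHz = 1980.0000 MHz
d = 30393.5 km
FSPL = 32.44 + 20*log10(1980.0000) + 20*log10(30393.5)
FSPL = 32.44 + 65.9333 + 89.6556
FSPL = 188.0289 dB

188.0289 dB


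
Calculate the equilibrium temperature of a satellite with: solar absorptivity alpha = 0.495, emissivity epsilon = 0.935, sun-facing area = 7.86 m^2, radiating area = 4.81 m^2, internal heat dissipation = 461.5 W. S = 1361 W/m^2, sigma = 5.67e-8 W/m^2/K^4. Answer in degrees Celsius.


Numerator = alpha*S*A_sun + Q_int = 0.495*1361*7.86 + 461.5 = 5756.7427 W
Denominator = eps*sigma*A_rad = 0.935*5.67e-8*4.81 = 2.5499974e-07 W/K^4
T^4 = 2.2575484e+10 K^4
T = 387.6228 K = 114.4728 C

114.4728 degrees Celsius


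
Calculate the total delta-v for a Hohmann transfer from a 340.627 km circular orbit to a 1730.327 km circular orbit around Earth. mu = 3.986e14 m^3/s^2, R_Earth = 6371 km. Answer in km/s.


r1 = 6711.6270 km = 6.711627e+06 m
r2 = 8101.3270 km = 8.101327e+06 m
dv1 = sqrt(mu/r1)*(sqrt(2*r2/(r1+r2)) - 1) = 353.3938 m/s
dv2 = sqrt(mu/r2)*(1 - sqrt(2*r1/(r1+r2))) = 337.1353 m/s
total dv = |dv1| + |dv2| = 353.3938 + 337.1353 = 690.5291 m/s = 0.6905291 km/s

0.6905 km/s


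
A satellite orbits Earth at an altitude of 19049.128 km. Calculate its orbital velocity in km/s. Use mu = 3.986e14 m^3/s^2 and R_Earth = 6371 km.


r = R_E + alt = 6371.0 + 19049.128 = 25420.1280 km = 2.5420128e+07 m
v = sqrt(mu/r) = sqrt(3.986e14 / 2.5420128e+07) = 3959.8595 m/s = 3.9599 km/s

3.9599 km/s


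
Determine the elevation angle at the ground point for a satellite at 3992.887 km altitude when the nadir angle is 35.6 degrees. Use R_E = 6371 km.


r = R_E + alt = 10363.8870 km
Law of sines in the satellite / Earth-center / ground-point triangle:
  sin(nadir)/R_E = sin(90 + el)/r  =>  cos(el) = (r/R_E)*sin(nadir)
cos(el) = (10363.8870 / 6371.0000) * sin(35.6 deg) = 0.946956
el = arccos(0.946956) = 18.7454 deg
(Earth-central angle = 90 - nadir - el = 35.6546 deg)

18.7454 degrees


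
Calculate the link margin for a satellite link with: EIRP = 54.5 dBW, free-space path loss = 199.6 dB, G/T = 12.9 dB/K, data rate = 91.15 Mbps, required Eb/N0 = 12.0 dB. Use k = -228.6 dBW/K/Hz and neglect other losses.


C/N0 = EIRP - FSPL + G/T - k = 54.5 - 199.6 + 12.9 - (-228.6)
C/N0 = 96.4000 dB-Hz
R_b = 91.15 Mbps = 9.115e+07 bps -> 10*log10(R_b) = 79.5976 dB-Hz
Eb/N0 = C/N0 - 10*log10(R_b) = 96.4000 - 79.5976 = 16.8024 dB
Margin = Eb/N0 - Eb/N0_req = 16.8024 - 12.0 = 4.8024 dB (link closes)

4.8024 dB


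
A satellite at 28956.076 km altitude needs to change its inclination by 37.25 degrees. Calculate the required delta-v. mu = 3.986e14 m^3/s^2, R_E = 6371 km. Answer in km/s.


r = 35327.0760 km = 3.5327076e+07 m
V = sqrt(mu/r) = 3359.0371 m/s
di = 37.25 deg = 0.6501351 rad
dV = 2*V*sin(di/2) = 2*3359.0371*sin(0.3250676)
dV = 2145.5703 m/s = 2.1456 km/s

2.1456 km/s


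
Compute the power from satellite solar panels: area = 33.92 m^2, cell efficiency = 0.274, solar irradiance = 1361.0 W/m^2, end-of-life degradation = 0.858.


P = area * eta * S * degradation
P = 33.92 * 0.274 * 1361.0 * 0.858
P = 10853.0504 W

10853.0504 W


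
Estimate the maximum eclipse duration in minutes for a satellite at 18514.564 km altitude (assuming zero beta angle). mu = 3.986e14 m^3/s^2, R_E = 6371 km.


r = 24885.5640 km
T = 651.1502 min
Eclipse fraction = arcsin(R_E/r)/pi = arcsin(6371.0000/24885.5640)/pi
= arcsin(0.2560119)/pi = 0.08240862
Eclipse duration = 0.08240862 * 651.1502 = 53.6604 min

53.6604 minutes


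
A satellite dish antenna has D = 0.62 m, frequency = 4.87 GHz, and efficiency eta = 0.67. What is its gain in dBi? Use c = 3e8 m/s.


lambda = c/f = 3e8 / 4.87e+09 = 0.06160164 m
G = eta*(pi*D/lambda)^2 = 0.67*(pi*0.62/0.06160164)^2
G = 669.8435 (linear)
G = 10*log10(669.8435) = 28.2597 dBi

28.2597 dBi


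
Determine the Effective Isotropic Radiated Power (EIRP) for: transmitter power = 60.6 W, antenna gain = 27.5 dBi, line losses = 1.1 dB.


Pt = 60.6 W = 17.8247 dBW
EIRP = Pt_dBW + Gt - losses = 17.8247 + 27.5 - 1.1 = 44.2247 dBW

44.2247 dBW


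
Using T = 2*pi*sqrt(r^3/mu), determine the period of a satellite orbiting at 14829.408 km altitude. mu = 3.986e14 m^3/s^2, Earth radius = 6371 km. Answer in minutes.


r = 21200.4080 km = 2.1200408e+07 m
T = 2*pi*sqrt(r^3/mu) = 2*pi*sqrt(9.5286781e+21 / 3.986e14)
T = 30720.4483 s = 512.0075 min

512.0075 minutes


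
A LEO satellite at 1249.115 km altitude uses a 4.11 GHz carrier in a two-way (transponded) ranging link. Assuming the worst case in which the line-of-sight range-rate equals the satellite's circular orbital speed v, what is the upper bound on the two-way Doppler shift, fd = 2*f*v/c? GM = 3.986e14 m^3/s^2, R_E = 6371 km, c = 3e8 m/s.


r = 7.620115e+06 m
v = sqrt(mu/r) = 7232.4907 m/s (worst-case radial velocity)
f = 4.11 GHz = 4.11e+09 Hz
fd = 2*f*v/c = 2*4.11e+09*7232.4907/3.0e+08
fd = 198170.2454 Hz

198170.2454 Hz


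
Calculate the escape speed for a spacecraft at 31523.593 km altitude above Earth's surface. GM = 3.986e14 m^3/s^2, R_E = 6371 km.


r = 6371.0 + 31523.593 = 37894.5930 km = 3.7894593e+07 m
v_esc = sqrt(2*mu/r) = sqrt(2*3.986e14 / 3.7894593e+07)
v_esc = 4586.6439 m/s = 4.5866 km/s

4.5866 km/s


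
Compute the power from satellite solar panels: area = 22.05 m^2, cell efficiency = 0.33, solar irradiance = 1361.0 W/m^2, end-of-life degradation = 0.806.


P = area * eta * S * degradation
P = 22.05 * 0.33 * 1361.0 * 0.806
P = 7982.0731 W

7982.0731 W


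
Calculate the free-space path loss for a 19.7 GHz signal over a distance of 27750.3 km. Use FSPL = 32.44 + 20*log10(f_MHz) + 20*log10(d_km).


f = 19.7 GHz = 19700.0000 MHz
d = 27750.3 km
FSPL = 32.44 + 20*log10(19700.0000) + 20*log10(27750.3)
FSPL = 32.44 + 85.8893 + 88.8654
FSPL = 207.1947 dB

207.1947 dB


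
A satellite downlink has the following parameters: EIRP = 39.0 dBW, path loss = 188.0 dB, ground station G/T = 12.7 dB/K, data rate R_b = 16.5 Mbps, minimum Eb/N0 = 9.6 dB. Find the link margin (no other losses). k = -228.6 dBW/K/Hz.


C/N0 = EIRP - FSPL + G/T - k = 39.0 - 188.0 + 12.7 - (-228.6)
C/N0 = 92.3000 dB-Hz
R_b = 16.5 Mbps = 1.65e+07 bps -> 10*log10(R_b) = 72.1748 dB-Hz
Eb/N0 = C/N0 - 10*log10(R_b) = 92.3000 - 72.1748 = 20.1252 dB
Margin = Eb/N0 - Eb/N0_req = 20.1252 - 9.6 = 10.5252 dB (link closes)

10.5252 dB


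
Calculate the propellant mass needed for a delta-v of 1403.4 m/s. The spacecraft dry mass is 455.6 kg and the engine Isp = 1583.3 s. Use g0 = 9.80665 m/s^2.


ve = Isp * g0 = 1583.3 * 9.80665 = 15526.868945 m/s
mass ratio = exp(dv/ve) = exp(1403.4/15526.868945) = 1.09459590
m_prop = m_dry * (mr - 1) = 455.6 * (1.09459590 - 1)
m_prop = 43.0979 kg

43.0979 kg


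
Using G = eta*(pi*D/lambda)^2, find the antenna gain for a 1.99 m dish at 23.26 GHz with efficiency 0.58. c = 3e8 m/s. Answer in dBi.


lambda = c/f = 3e8 / 2.326e+10 = 0.01289768 m
G = eta*(pi*D/lambda)^2 = 0.58*(pi*1.99/0.01289768)^2
G = 136273.3095 (linear)
G = 10*log10(136273.3095) = 51.3441 dBi

51.3441 dBi


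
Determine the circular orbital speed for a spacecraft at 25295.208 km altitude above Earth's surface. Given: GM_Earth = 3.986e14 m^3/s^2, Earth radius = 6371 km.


r = R_E + alt = 6371.0 + 25295.208 = 31666.2080 km = 3.1666208e+07 m
v = sqrt(mu/r) = sqrt(3.986e14 / 3.1666208e+07) = 3547.8938 m/s = 3.5479 km/s

3.5479 km/s


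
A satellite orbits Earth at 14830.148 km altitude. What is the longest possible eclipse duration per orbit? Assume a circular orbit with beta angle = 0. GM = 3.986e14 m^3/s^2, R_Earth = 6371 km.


r = 21201.1480 km
T = 512.0343 min
Eclipse fraction = arcsin(R_E/r)/pi = arcsin(6371.0000/21201.1480)/pi
= arcsin(0.3005026)/pi = 0.0971544
Eclipse duration = 0.0971544 * 512.0343 = 49.7464 min

49.7464 minutes


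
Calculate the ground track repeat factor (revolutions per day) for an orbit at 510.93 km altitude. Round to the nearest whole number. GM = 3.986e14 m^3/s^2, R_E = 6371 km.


r = 6.88193e+06 m
T = 2*pi*sqrt(r^3/mu) = 5681.6777 s = 94.6946 min
revs/day = 1440 / 94.6946 = 15.2068
Rounded: 15 revolutions per day

15 revolutions per day


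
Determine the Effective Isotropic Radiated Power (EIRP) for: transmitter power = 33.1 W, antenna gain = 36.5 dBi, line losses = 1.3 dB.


Pt = 33.1 W = 15.1983 dBW
EIRP = Pt_dBW + Gt - losses = 15.1983 + 36.5 - 1.3 = 50.3983 dBW

50.3983 dBW


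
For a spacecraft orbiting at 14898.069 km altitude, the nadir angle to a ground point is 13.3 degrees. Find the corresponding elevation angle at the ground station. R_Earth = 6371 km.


r = R_E + alt = 21269.0690 km
Law of sines in the satellite / Earth-center / ground-point triangle:
  sin(nadir)/R_E = sin(90 + el)/r  =>  cos(el) = (r/R_E)*sin(nadir)
cos(el) = (21269.0690 / 6371.0000) * sin(13.3 deg) = 0.7680025
el = arccos(0.7680025) = 39.8252 deg
(Earth-central angle = 90 - nadir - el = 36.8748 deg)

39.8252 degrees


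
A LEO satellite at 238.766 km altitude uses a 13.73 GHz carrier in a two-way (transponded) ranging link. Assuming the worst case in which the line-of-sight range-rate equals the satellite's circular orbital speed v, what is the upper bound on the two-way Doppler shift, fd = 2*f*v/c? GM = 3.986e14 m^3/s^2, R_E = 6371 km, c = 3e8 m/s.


r = 6.609766e+06 m
v = sqrt(mu/r) = 7765.6105 m/s (worst-case radial velocity)
f = 13.73 GHz = 1.373e+10 Hz
fd = 2*f*v/c = 2*1.373e+10*7765.6105/3.0e+08
fd = 710812.2160 Hz

710812.2160 Hz


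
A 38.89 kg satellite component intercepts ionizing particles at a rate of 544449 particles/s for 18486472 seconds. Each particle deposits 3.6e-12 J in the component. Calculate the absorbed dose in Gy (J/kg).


Total energy deposited = rate * time * E_per
  = 544449 * 18486472 * 3.6e-12 = 36.2338 J
Dose = E_total / mass = 36.2338 / 38.89
Dose = 0.9316994 Gy

0.9317 Gy


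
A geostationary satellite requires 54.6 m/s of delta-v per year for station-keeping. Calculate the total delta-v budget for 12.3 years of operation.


dV = rate * years = 54.6 * 12.3
dV = 671.5800 m/s

671.5800 m/s


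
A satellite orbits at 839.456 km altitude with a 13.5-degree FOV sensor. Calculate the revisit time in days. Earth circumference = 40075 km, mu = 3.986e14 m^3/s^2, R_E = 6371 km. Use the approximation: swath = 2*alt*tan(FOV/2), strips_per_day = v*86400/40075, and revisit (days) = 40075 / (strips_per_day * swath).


swath = 2*839.456*tan(0.1178097) = 198.7123 km
v = sqrt(mu/r) = 7435.1080 m/s = 7.4351 km/s
strips/day = v*86400/40075 = 7.4351*86400/40075 = 16.0298
coverage/day = strips * swath = 16.0298 * 198.7123 = 3185.3144 km
revisit = 40075 / 3185.3144 = 12.5812 days

12.5812 days


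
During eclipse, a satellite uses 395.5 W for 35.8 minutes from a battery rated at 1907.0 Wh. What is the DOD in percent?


E_used = P * t / 60 = 395.5 * 35.8 / 60 = 235.9817 Wh
DOD = E_used / E_total * 100 = 235.9817 / 1907.0 * 100
DOD = 12.3745 %

12.3745 %


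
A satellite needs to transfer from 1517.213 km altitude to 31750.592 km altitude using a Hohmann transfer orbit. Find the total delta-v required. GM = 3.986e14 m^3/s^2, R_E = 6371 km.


r1 = 7888.2130 km = 7.888213e+06 m
r2 = 38121.5920 km = 3.8121592e+07 m
dv1 = sqrt(mu/r1)*(sqrt(2*r2/(r1+r2)) - 1) = 2042.1846 m/s
dv2 = sqrt(mu/r2)*(1 - sqrt(2*r1/(r1+r2))) = 1340.0898 m/s
total dv = |dv1| + |dv2| = 2042.1846 + 1340.0898 = 3382.2744 m/s = 3.3823 km/s

3.3823 km/s


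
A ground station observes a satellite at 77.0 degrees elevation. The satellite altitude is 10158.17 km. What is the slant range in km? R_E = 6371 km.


h = 10158.17 km, el = 77.0 deg
d = -R_E*sin(el) + sqrt((R_E*sin(el))^2 + 2*R_E*h + h^2)
d = -6371.0000*sin(1.3439) + sqrt((6371.0000*0.9743701)^2 + 2*6371.0000*10158.17 + 10158.17^2)
d = 10259.2098 km

10259.2098 km


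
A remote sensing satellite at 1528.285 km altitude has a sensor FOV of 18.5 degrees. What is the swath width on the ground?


FOV = 18.5 deg = 0.3228859 rad
swath = 2 * alt * tan(FOV/2) = 2 * 1528.285 * tan(0.161443)
swath = 2 * 1528.285 * 0.1628603
swath = 497.7940 km

497.7940 km


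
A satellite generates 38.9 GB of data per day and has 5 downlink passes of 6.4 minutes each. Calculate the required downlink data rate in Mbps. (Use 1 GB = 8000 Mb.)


total contact time = 5 * 6.4 * 60 = 1920.0000 s
data = 38.9 GB = 311200.0000 Mb
rate = 311200.0000 / 1920.0000 = 162.0833 Mbps

162.0833 Mbps


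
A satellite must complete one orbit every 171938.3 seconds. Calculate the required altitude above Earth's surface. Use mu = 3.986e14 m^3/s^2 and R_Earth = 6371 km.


T = 171938.3 s
r = (mu*T^2/(4*pi^2))^(1/3) = (3.986e14 * 171938.3^2 / (4*pi^2))^(1/3)
r = 6.6830432e+07 m = 66830.4325 km
alt = r - R_E = 66830.4325 - 6371 = 60459.4325 km

60459.4325 km


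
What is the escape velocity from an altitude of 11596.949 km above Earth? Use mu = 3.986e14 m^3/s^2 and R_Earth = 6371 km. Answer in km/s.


r = 6371.0 + 11596.949 = 17967.9490 km = 1.7967949e+07 m
v_esc = sqrt(2*mu/r) = sqrt(2*3.986e14 / 1.7967949e+07)
v_esc = 6660.9227 m/s = 6.6609 km/s

6.6609 km/s


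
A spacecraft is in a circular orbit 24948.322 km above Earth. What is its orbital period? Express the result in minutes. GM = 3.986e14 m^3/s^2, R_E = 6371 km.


r = 31319.3220 km = 3.1319322e+07 m
T = 2*pi*sqrt(r^3/mu) = 2*pi*sqrt(3.0721121e+22 / 3.986e14)
T = 55160.6975 s = 919.3450 min

919.3450 minutes


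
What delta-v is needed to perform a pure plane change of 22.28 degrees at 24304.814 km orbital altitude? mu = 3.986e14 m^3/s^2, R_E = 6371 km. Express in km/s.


r = 30675.8140 km = 3.0675814e+07 m
V = sqrt(mu/r) = 3604.7122 m/s
di = 22.28 deg = 0.3888594 rad
dV = 2*V*sin(di/2) = 2*3604.7122*sin(0.1944297)
dV = 1392.9112 m/s = 1.3929 km/s

1.3929 km/s


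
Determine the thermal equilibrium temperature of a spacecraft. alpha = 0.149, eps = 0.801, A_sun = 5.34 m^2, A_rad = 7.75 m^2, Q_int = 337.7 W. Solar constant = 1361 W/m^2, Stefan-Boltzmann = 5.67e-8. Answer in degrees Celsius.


Numerator = alpha*S*A_sun + Q_int = 0.149*1361*5.34 + 337.7 = 1420.5933 W
Denominator = eps*sigma*A_rad = 0.801*5.67e-8*7.75 = 3.5197942e-07 W/K^4
T^4 = 4.0360122e+09 K^4
T = 252.0508 K = -21.0992 C

-21.0992 degrees Celsius


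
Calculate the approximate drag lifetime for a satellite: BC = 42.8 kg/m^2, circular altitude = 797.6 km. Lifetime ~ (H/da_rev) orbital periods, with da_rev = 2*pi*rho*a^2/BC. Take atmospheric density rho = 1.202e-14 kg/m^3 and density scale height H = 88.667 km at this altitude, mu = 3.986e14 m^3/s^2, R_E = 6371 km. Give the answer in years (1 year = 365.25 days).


a = R_E + alt = 7168.6000 km = 7.1686e+06 m
da_rev = 2*pi*rho*a^2/BC = 2*pi*1.202e-14*(7.1686e+06)^2/42.8 = 0.0906795305 m per revolution
N = H/da_rev = 88667.0000 m / 0.0906795305 m = 977806.1214 revolutions
P = 2*pi*sqrt(a^3/mu) = 6040.3589 s
lifetime = N*P = 977806.1214 * 6040.3589 = 5.9062999e+09 s = 68359.9525 days
years = 68359.9525 / 365.25 = 187.1593 years

187.1593 years


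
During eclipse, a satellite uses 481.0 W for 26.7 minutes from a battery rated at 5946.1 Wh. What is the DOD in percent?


E_used = P * t / 60 = 481.0 * 26.7 / 60 = 214.0450 Wh
DOD = E_used / E_total * 100 = 214.0450 / 5946.1 * 100
DOD = 3.5998 %

3.5998 %


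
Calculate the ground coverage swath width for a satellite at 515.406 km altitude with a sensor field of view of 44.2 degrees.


FOV = 44.2 deg = 0.7714355 rad
swath = 2 * alt * tan(FOV/2) = 2 * 515.406 * tan(0.3857178)
swath = 2 * 515.406 * 0.4060579
swath = 418.5693 km

418.5693 km


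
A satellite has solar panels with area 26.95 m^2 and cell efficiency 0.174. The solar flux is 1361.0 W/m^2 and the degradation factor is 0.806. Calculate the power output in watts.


P = area * eta * S * degradation
P = 26.95 * 0.174 * 1361.0 * 0.806
P = 5144.0027 W

5144.0027 W


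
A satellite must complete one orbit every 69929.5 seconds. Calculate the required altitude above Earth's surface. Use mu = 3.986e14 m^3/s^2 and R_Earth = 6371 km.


T = 69929.5 s
r = (mu*T^2/(4*pi^2))^(1/3) = (3.986e14 * 69929.5^2 / (4*pi^2))^(1/3)
r = 3.6685924e+07 m = 36685.9245 km
alt = r - R_E = 36685.9245 - 6371 = 30314.9245 km

30314.9245 km


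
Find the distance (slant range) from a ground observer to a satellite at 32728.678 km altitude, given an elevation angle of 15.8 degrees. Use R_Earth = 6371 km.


h = 32728.678 km, el = 15.8 deg
d = -R_E*sin(el) + sqrt((R_E*sin(el))^2 + 2*R_E*h + h^2)
d = -6371.0000*sin(0.275762) + sqrt((6371.0000*0.2722802)^2 + 2*6371.0000*32728.678 + 32728.678^2)
d = 36881.4178 km

36881.4178 km


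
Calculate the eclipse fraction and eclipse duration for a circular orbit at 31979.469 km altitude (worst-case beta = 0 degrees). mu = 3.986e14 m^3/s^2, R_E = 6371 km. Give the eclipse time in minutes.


r = 38350.4690 km
T = 1245.7072 min
Eclipse fraction = arcsin(R_E/r)/pi = arcsin(6371.0000/38350.4690)/pi
= arcsin(0.1661257)/pi = 0.05312576
Eclipse duration = 0.05312576 * 1245.7072 = 66.1791 min

66.1791 minutes


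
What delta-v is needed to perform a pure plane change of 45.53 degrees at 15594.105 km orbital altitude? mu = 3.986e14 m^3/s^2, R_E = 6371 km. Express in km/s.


r = 21965.1050 km = 2.1965105e+07 m
V = sqrt(mu/r) = 4259.9255 m/s
di = 45.53 deg = 0.7946484 rad
dV = 2*V*sin(di/2) = 2*4259.9255*sin(0.3973242)
dV = 3296.7766 m/s = 3.2968 km/s

3.2968 km/s


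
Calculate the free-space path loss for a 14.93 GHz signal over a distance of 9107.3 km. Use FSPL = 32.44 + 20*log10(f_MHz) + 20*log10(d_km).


f = 14.93 GHz = 14930.0000 MHz
d = 9107.3 km
FSPL = 32.44 + 20*log10(14930.0000) + 20*log10(9107.3)
FSPL = 32.44 + 83.4812 + 79.1878
FSPL = 195.1090 dB

195.1090 dB


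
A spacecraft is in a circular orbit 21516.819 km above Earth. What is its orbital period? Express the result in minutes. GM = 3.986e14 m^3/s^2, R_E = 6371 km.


r = 27887.8190 km = 2.7887819e+07 m
T = 2*pi*sqrt(r^3/mu) = 2*pi*sqrt(2.1689206e+22 / 3.986e14)
T = 46348.2187 s = 772.4703 min

772.4703 minutes


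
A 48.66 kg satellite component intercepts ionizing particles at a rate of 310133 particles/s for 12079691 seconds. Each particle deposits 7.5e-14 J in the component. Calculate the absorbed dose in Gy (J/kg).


Total energy deposited = rate * time * E_per
  = 310133 * 12079691 * 7.5e-14 = 0.2809733 J
Dose = E_total / mass = 0.2809733 / 48.66
Dose = 0.005774215 Gy

0.0058 Gy


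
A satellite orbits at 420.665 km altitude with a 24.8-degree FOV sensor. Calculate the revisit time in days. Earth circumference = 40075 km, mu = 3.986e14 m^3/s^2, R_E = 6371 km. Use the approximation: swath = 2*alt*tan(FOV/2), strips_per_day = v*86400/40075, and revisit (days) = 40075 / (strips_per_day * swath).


swath = 2*420.665*tan(0.2164208) = 184.9784 km
v = sqrt(mu/r) = 7660.9128 m/s = 7.6609 km/s
strips/day = v*86400/40075 = 7.6609*86400/40075 = 16.5166
coverage/day = strips * swath = 16.5166 * 184.9784 = 3055.2148 km
revisit = 40075 / 3055.2148 = 13.1169 days

13.1169 days


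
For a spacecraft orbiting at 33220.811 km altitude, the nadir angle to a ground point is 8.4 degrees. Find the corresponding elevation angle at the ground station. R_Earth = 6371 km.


r = R_E + alt = 39591.8110 km
Law of sines in the satellite / Earth-center / ground-point triangle:
  sin(nadir)/R_E = sin(90 + el)/r  =>  cos(el) = (r/R_E)*sin(nadir)
cos(el) = (39591.8110 / 6371.0000) * sin(8.4 deg) = 0.9078154
el = arccos(0.9078154) = 24.7948 deg
(Earth-central angle = 90 - nadir - el = 56.8052 deg)

24.7948 degrees


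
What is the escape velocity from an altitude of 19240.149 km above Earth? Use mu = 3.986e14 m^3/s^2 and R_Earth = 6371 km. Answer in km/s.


r = 6371.0 + 19240.149 = 25611.1490 km = 2.5611149e+07 m
v_esc = sqrt(2*mu/r) = sqrt(2*3.986e14 / 2.5611149e+07)
v_esc = 5579.1638 m/s = 5.5792 km/s

5.5792 km/s


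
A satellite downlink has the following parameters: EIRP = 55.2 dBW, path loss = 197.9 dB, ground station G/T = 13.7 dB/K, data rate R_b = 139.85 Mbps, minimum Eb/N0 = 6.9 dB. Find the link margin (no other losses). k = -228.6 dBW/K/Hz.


C/N0 = EIRP - FSPL + G/T - k = 55.2 - 197.9 + 13.7 - (-228.6)
C/N0 = 99.6000 dB-Hz
R_b = 139.85 Mbps = 1.3985e+08 bps -> 10*log10(R_b) = 81.4566 dB-Hz
Eb/N0 = C/N0 - 10*log10(R_b) = 99.6000 - 81.4566 = 18.1434 dB
Margin = Eb/N0 - Eb/N0_req = 18.1434 - 6.9 = 11.2434 dB (link closes)

11.2434 dB


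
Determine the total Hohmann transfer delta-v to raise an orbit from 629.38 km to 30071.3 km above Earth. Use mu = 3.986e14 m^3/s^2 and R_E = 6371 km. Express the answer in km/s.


r1 = 7000.3800 km = 7.00038e+06 m
r2 = 36442.3000 km = 3.64423e+07 m
dv1 = sqrt(mu/r1)*(sqrt(2*r2/(r1+r2)) - 1) = 2228.0451 m/s
dv2 = sqrt(mu/r2)*(1 - sqrt(2*r1/(r1+r2))) = 1429.7260 m/s
total dv = |dv1| + |dv2| = 2228.0451 + 1429.7260 = 3657.7712 m/s = 3.6578 km/s

3.6578 km/s


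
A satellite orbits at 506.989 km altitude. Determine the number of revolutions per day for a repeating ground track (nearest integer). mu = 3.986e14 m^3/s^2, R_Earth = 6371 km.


r = 6.877989e+06 m
T = 2*pi*sqrt(r^3/mu) = 5676.7979 s = 94.6133 min
revs/day = 1440 / 94.6133 = 15.2198
Rounded: 15 revolutions per day

15 revolutions per day


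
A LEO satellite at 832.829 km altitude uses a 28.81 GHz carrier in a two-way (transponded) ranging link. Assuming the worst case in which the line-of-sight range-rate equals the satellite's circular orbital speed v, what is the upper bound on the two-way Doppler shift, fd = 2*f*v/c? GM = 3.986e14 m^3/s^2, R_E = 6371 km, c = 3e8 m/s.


r = 7.203829e+06 m
v = sqrt(mu/r) = 7438.5271 m/s (worst-case radial velocity)
f = 28.81 GHz = 2.881e+10 Hz
fd = 2*f*v/c = 2*2.881e+10*7438.5271/3.0e+08
fd = 1.4286931e+06 Hz

1.4287e+06 Hz


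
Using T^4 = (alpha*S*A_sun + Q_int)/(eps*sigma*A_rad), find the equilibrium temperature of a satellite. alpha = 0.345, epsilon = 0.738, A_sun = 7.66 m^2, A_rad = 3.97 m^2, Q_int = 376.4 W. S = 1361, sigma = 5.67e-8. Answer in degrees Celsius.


Numerator = alpha*S*A_sun + Q_int = 0.345*1361*7.66 + 376.4 = 3973.1147 W
Denominator = eps*sigma*A_rad = 0.738*5.67e-8*3.97 = 1.6612306e-07 W/K^4
T^4 = 2.3916696e+10 K^4
T = 393.2559 K = 120.1059 C

120.1059 degrees Celsius


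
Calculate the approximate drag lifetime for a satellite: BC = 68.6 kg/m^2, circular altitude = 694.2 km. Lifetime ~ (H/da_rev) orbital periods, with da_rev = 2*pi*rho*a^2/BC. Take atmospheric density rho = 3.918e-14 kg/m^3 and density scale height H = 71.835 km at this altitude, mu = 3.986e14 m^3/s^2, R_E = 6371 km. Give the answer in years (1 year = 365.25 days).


a = R_E + alt = 7065.2000 km = 7.0652e+06 m
da_rev = 2*pi*rho*a^2/BC = 2*pi*3.918e-14*(7.0652e+06)^2/68.6 = 0.179130321 m per revolution
N = H/da_rev = 71835.0000 m / 0.179130321 m = 401020.8852 revolutions
P = 2*pi*sqrt(a^3/mu) = 5910.1419 s
lifetime = N*P = 401020.8852 * 5910.1419 = 2.3700904e+09 s = 27431.6013 days
years = 27431.6013 / 365.25 = 75.1036 years

75.1036 years


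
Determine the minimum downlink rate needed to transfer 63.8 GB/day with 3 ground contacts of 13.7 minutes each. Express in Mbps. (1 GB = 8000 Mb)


total contact time = 3 * 13.7 * 60 = 2466.0000 s
data = 63.8 GB = 510400.0000 Mb
rate = 510400.0000 / 2466.0000 = 206.9749 Mbps

206.9749 Mbps


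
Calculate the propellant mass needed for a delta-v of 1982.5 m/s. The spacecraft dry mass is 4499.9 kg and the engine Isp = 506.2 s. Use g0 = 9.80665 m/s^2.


ve = Isp * g0 = 506.2 * 9.80665 = 4964.126230 m/s
mass ratio = exp(dv/ve) = exp(1982.5/4964.126230) = 1.49087821
m_prop = m_dry * (mr - 1) = 4499.9 * (1.49087821 - 1)
m_prop = 2208.9029 kg

2208.9029 kg


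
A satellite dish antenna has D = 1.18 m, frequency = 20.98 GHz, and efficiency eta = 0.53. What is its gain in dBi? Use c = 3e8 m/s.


lambda = c/f = 3e8 / 2.098e+10 = 0.01429933 m
G = eta*(pi*D/lambda)^2 = 0.53*(pi*1.18/0.01429933)^2
G = 35621.1624 (linear)
G = 10*log10(35621.1624) = 45.5171 dBi

45.5171 dBi


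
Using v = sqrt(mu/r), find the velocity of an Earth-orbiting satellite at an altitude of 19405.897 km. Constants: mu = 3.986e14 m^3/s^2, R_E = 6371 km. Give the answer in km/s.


r = R_E + alt = 6371.0 + 19405.897 = 25776.8970 km = 2.5776897e+07 m
v = sqrt(mu/r) = sqrt(3.986e14 / 2.5776897e+07) = 3932.3605 m/s = 3.9324 km/s

3.9324 km/s


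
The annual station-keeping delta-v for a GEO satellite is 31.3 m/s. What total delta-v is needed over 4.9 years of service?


dV = rate * years = 31.3 * 4.9
dV = 153.3700 m/s

153.3700 m/s


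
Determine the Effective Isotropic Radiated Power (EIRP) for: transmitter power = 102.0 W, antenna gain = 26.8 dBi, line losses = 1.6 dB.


Pt = 102.0 W = 20.0860 dBW
EIRP = Pt_dBW + Gt - losses = 20.0860 + 26.8 - 1.6 = 45.2860 dBW

45.2860 dBW


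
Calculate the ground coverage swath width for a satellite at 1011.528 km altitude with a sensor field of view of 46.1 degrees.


FOV = 46.1 deg = 0.8045968 rad
swath = 2 * alt * tan(FOV/2) = 2 * 1011.528 * tan(0.4022984)
swath = 2 * 1011.528 * 0.4255051
swath = 860.8206 km

860.8206 km


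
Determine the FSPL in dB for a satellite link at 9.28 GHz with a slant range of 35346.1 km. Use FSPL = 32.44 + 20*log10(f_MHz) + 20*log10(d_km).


f = 9.28 GHz = 9280.0000 MHz
d = 35346.1 km
FSPL = 32.44 + 20*log10(9280.0000) + 20*log10(35346.1)
FSPL = 32.44 + 79.3510 + 90.9668
FSPL = 202.7578 dB

202.7578 dB


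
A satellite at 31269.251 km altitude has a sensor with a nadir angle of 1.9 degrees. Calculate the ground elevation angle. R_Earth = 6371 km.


r = R_E + alt = 37640.2510 km
Law of sines in the satellite / Earth-center / ground-point triangle:
  sin(nadir)/R_E = sin(90 + el)/r  =>  cos(el) = (r/R_E)*sin(nadir)
cos(el) = (37640.2510 / 6371.0000) * sin(1.9 deg) = 0.1958828
el = arccos(0.1958828) = 78.7037 deg
(Earth-central angle = 90 - nadir - el = 9.3963 deg)

78.7037 degrees
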